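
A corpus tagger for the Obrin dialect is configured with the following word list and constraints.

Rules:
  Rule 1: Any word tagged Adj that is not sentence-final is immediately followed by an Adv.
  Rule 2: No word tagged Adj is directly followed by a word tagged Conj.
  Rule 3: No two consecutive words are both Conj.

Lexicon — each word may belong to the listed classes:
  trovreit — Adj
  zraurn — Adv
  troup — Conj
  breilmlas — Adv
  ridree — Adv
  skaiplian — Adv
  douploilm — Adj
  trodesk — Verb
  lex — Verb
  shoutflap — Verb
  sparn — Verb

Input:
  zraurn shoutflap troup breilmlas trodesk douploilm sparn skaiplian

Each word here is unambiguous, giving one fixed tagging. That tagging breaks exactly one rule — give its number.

Fixed tagging: Adv Verb Conj Adv Verb Adj Verb Adv.
Checking each rule: R1 ✗, R2 ✓, R3 ✓.
Only rule 1 fails.

1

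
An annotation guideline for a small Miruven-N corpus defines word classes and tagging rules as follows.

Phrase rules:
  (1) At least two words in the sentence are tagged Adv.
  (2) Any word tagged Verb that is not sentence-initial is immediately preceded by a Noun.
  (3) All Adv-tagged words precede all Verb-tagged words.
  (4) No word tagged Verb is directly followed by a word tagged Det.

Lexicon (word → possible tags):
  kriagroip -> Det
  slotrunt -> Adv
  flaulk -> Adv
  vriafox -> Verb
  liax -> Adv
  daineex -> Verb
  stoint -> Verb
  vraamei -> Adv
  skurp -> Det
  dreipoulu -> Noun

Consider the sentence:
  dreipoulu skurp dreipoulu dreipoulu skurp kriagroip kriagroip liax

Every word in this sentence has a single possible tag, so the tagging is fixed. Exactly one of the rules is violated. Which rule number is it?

1

Fixed tagging: Noun Det Noun Noun Det Det Det Adv.
Applying the rules: R1 ✗, R2 ✓, R3 ✓, R4 ✓.
Only rule 1 fails.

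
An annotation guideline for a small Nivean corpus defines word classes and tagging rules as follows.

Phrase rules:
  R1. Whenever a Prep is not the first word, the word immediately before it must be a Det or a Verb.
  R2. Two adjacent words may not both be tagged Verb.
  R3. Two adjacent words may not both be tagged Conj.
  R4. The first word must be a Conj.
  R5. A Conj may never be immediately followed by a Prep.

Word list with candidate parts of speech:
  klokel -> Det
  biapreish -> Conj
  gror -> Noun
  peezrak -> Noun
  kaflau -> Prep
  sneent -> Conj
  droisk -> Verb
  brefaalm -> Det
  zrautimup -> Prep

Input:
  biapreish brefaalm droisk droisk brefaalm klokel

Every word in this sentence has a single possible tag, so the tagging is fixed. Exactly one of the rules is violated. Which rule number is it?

Fixed tagging: Conj Det Verb Verb Det Det.
Rule check: R1 pass, R2 fail, R3 pass, R4 pass, R5 pass.
Only rule 2 fails.

2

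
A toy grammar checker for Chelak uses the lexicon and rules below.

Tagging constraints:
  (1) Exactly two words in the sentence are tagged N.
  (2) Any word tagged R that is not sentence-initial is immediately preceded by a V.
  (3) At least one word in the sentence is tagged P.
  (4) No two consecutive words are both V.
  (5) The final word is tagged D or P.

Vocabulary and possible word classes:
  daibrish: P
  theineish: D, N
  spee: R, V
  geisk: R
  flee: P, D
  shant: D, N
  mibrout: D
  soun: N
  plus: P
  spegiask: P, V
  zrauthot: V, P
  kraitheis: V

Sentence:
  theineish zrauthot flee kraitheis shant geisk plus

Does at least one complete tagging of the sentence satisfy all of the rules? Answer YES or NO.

NO

Candidates per position — 1:theineish {D,N}; 2:zrauthot {V,P}; 3:flee {P,D}; 4:kraitheis {V}; 5:shant {D,N}; 6:geisk {R}; 7:plus {P}.
Rule 2 cannot be satisfied by any choice of tags from the lexicon.
So there is no consistent tagging.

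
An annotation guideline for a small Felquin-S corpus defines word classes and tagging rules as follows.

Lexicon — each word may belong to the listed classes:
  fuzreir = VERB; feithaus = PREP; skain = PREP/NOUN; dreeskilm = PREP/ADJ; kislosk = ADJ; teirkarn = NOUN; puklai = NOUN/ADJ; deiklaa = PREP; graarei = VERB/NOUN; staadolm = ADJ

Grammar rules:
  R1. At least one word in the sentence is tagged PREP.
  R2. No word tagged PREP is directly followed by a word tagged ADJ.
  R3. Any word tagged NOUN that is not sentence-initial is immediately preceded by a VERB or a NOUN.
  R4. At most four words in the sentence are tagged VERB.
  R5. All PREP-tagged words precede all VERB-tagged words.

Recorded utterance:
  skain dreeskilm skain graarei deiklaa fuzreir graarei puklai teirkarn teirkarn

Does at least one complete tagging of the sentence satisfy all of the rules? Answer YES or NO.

NO

Candidates per position — 1:skain {PREP,NOUN}; 2:dreeskilm {PREP,ADJ}; 3:skain {PREP,NOUN}; 4:graarei {VERB,NOUN}; 5:deiklaa {PREP}; 6:fuzreir {VERB}; 7:graarei {VERB,NOUN}; 8:puklai {NOUN,ADJ}; 9:teirkarn {NOUN}; 10:teirkarn {NOUN}.
Every candidate sequence violates at least one rule; no consistent tagging exists.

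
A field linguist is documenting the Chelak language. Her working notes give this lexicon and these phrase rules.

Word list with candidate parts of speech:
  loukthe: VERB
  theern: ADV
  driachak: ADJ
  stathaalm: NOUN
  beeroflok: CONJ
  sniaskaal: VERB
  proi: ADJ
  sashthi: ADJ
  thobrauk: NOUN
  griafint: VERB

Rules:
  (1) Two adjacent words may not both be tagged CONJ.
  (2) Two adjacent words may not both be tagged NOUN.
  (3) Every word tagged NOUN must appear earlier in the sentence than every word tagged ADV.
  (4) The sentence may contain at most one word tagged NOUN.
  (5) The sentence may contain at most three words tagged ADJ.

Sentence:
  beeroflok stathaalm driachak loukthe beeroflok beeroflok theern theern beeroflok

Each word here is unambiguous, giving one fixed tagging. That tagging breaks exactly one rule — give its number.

Fixed tagging: CONJ NOUN ADJ VERB CONJ CONJ ADV ADV CONJ.
Applying the rules: R1 fail, R2 pass, R3 pass, R4 pass, R5 pass.
Only rule 1 fails.

1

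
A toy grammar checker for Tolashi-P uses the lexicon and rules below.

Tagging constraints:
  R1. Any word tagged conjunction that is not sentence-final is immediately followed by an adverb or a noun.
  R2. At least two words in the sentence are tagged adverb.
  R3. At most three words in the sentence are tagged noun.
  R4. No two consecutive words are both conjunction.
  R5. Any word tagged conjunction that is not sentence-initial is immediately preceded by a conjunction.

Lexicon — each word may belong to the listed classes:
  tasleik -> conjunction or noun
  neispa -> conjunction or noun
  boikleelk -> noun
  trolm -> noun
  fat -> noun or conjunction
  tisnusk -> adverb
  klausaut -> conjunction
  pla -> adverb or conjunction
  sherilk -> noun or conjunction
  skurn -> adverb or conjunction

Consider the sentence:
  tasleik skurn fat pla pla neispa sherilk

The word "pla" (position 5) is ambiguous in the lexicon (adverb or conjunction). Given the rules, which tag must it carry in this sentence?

Candidates per position — 1:tasleik {conjunction,noun}; 2:skurn {adverb,conjunction}; 3:fat {noun,conjunction}; 4:pla {adverb,conjunction}; 5:pla {adverb,conjunction}; 6:neispa {conjunction,noun}; 7:sherilk {noun,conjunction}.
Position 5: the remaining choice is settled jointly with positions 1, 2, 3, 4, 6, 7 — only adverb at position 5 is part of a tagging that satisfies every rule.
The unique satisfying tagging is: conjunction adverb noun adverb adverb noun noun.
Checking: rule 1 ✓; rule 2 ✓; rule 3 ✓; rule 4 ✓; rule 5 ✓.

adverb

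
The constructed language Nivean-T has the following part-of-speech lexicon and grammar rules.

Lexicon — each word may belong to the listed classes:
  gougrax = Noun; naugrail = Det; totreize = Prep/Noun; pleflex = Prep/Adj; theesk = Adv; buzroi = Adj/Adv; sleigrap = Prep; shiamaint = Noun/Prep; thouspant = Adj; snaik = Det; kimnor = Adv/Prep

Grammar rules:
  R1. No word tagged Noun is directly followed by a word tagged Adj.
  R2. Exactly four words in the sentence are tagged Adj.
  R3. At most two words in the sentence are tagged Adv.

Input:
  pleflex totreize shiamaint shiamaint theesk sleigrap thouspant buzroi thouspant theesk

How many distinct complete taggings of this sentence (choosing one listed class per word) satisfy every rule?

Candidates per position — 1:pleflex {Prep,Adj}; 2:totreize {Prep,Noun}; 3:shiamaint {Noun,Prep}; 4:shiamaint {Noun,Prep}; 5:theesk {Adv}; 6:sleigrap {Prep}; 7:thouspant {Adj}; 8:buzroi {Adj,Adv}; 9:thouspant {Adj}; 10:theesk {Adv}.
There are 32 candidate sequences in total.
Checking each against the rules leaves 8 sequences.
Count = 8.

8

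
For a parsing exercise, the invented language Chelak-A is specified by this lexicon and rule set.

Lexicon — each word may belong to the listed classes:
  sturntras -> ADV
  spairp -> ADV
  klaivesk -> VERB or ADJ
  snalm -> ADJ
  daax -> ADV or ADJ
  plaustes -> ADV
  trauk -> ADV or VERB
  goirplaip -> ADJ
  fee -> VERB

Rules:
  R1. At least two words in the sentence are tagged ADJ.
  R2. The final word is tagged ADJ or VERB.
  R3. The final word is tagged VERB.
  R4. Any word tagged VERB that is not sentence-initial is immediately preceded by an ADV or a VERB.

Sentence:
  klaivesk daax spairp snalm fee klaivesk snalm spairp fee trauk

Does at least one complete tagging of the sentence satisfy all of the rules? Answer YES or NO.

Candidates per position — 1:klaivesk {VERB,ADJ}; 2:daax {ADV,ADJ}; 3:spairp {ADV}; 4:snalm {ADJ}; 5:fee {VERB}; 6:klaivesk {VERB,ADJ}; 7:snalm {ADJ}; 8:spairp {ADV}; 9:fee {VERB}; 10:trauk {ADV,VERB}.
Rule 4 cannot be satisfied by any choice of tags from the lexicon.
So there is no consistent tagging.

NO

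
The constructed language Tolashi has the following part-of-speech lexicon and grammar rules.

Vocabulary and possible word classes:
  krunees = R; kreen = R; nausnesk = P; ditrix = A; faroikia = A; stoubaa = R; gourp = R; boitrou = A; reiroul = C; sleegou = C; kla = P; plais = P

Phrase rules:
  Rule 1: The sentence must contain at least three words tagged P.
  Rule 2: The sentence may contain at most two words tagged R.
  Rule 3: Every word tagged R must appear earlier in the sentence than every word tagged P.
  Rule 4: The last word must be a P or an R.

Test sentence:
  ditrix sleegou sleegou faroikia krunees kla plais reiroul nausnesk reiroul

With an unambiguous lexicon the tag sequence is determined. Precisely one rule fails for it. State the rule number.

4

Fixed tagging: A C C A R P P C P C.
Rule check: R1 ✓, R2 ✓, R3 ✓, R4 ✗.
Only rule 4 fails.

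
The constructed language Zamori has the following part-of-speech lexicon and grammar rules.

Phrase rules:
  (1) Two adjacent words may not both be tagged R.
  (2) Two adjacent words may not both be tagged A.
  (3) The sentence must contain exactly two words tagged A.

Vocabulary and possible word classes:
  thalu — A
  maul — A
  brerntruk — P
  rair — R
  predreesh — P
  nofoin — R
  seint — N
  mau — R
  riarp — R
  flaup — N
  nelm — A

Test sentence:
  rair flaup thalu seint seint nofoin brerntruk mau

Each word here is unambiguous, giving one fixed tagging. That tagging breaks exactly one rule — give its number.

3

Fixed tagging: R N A N N R P R.
Applying the rules: R1 ok, R2 ok, R3 fails.
Only rule 3 fails.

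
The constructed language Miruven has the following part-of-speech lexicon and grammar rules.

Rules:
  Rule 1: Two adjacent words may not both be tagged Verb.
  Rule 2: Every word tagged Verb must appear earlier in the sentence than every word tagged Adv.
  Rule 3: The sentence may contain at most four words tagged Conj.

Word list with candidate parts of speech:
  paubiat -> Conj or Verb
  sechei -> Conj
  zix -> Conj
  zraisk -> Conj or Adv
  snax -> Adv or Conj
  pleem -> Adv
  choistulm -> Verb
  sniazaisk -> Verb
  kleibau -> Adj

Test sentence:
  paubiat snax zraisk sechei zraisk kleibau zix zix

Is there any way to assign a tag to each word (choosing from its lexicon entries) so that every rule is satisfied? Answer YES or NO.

Candidates per position — 1:paubiat {Conj,Verb}; 2:snax {Adv,Conj}; 3:zraisk {Conj,Adv}; 4:sechei {Conj}; 5:zraisk {Conj,Adv}; 6:kleibau {Adj}; 7:zix {Conj}; 8:zix {Conj}.
One satisfying assignment: Verb Adv Conj Conj Adv Adj Conj Conj.
Checking: rule 1 satisfied; rule 2 satisfied; rule 3 satisfied.

YES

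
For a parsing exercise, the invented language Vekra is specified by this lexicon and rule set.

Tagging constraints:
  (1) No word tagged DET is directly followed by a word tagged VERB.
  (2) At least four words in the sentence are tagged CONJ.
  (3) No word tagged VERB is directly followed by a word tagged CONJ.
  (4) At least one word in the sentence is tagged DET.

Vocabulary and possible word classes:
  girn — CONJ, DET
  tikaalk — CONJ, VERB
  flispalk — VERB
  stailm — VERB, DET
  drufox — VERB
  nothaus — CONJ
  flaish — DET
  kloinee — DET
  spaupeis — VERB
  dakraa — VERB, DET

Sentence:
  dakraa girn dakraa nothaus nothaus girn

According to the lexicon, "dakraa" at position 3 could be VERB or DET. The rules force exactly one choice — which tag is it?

DET

Candidates per position — 1:dakraa {VERB,DET}; 2:girn {CONJ,DET}; 3:dakraa {VERB,DET}; 4:nothaus {CONJ}; 5:nothaus {CONJ}; 6:girn {CONJ,DET}.
At position 2, choosing DET makes rule 2 impossible to satisfy; hence CONJ.
At position 3, choosing VERB makes rule 3 impossible to satisfy; hence DET.
At position 6, choosing DET makes rule 2 impossible to satisfy; hence CONJ.
At position 1, choosing VERB makes rule 3 impossible to satisfy; hence DET.
The unique satisfying tagging is: DET CONJ DET CONJ CONJ CONJ.
Verifying each rule — rule 1 ✓; rule 2 ✓; rule 3 ✓; rule 4 ✓.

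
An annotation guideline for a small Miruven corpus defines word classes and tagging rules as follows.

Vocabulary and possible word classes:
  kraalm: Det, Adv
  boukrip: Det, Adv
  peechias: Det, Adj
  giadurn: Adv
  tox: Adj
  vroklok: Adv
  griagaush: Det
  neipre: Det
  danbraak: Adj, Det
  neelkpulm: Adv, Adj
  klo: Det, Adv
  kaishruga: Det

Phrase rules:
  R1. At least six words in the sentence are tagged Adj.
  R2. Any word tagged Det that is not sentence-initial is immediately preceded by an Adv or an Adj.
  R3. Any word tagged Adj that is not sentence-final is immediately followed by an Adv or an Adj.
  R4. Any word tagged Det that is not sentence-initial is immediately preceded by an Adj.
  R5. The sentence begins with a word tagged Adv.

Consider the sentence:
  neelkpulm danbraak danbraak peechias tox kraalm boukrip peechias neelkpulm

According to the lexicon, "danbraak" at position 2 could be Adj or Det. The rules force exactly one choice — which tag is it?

Adj

Candidates per position — 1:neelkpulm {Adv,Adj}; 2:danbraak {Adj,Det}; 3:danbraak {Adj,Det}; 4:peechias {Det,Adj}; 5:tox {Adj}; 6:kraalm {Det,Adv}; 7:boukrip {Det,Adv}; 8:peechias {Det,Adj}; 9:neelkpulm {Adv,Adj}.
Position 1: Adj is ruled out by rule 5; that leaves Adv.
Position 2: Det is ruled out by rule 1; that leaves Adj.
Position 3: Det is ruled out by rule 1; that leaves Adj.
Position 4: Det is ruled out by rule 1; that leaves Adj.
Position 6: Det is ruled out by rule 3; that leaves Adv.
Position 7: Det is ruled out by rule 4; that leaves Adv.
Position 8: Det is ruled out by rule 1; that leaves Adj.
Position 9: Adv is ruled out by rule 1; that leaves Adj.
The unique satisfying tagging is: Adv Adj Adj Adj Adj Adv Adv Adj Adj.
Rule-by-rule: rule 1 ok; rule 2 ok; rule 3 ok; rule 4 ok; rule 5 ok.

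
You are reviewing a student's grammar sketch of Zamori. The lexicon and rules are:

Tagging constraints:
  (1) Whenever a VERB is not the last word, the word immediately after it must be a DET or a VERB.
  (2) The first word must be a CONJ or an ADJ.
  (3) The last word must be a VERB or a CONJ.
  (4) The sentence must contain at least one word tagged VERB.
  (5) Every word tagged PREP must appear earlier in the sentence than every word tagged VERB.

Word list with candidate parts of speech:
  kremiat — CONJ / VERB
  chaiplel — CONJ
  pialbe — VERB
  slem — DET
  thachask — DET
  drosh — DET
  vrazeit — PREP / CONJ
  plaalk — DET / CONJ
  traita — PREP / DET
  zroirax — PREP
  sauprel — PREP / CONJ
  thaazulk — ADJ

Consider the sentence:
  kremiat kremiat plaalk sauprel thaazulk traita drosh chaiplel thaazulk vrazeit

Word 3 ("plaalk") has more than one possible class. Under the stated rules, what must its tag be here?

Candidates per position — 1:kremiat {CONJ,VERB}; 2:kremiat {CONJ,VERB}; 3:plaalk {DET,CONJ}; 4:sauprel {PREP,CONJ}; 5:thaazulk {ADJ}; 6:traita {PREP,DET}; 7:drosh {DET}; 8:chaiplel {CONJ}; 9:thaazulk {ADJ}; 10:vrazeit {PREP,CONJ}.
At position 1, choosing VERB makes rule 2 impossible to satisfy; hence CONJ.
At position 2, choosing CONJ makes rule 4 impossible to satisfy; hence VERB.
At position 3, choosing CONJ makes rule 1 impossible to satisfy; hence DET.
At position 4, choosing PREP makes rule 5 impossible to satisfy; hence CONJ.
At position 6, choosing PREP makes rule 5 impossible to satisfy; hence DET.
At position 10, choosing PREP makes rule 3 impossible to satisfy; hence CONJ.
The only consistent sequence is: CONJ VERB DET CONJ ADJ DET DET CONJ ADJ CONJ.
Rule-by-rule: rule 1 ✓; rule 2 ✓; rule 3 ✓; rule 4 ✓; rule 5 ✓.

DET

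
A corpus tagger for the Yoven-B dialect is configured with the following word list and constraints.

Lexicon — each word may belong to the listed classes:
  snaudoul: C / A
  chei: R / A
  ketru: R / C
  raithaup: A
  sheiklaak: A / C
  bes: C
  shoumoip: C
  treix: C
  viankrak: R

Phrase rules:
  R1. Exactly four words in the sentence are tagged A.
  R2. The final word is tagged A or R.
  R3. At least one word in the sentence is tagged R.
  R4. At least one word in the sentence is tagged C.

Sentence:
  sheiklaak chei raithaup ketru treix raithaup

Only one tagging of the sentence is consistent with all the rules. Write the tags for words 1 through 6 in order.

A A A R C A

Candidates per position — 1:sheiklaak {A,C}; 2:chei {R,A}; 3:raithaup {A}; 4:ketru {R,C}; 5:treix {C}; 6:raithaup {A}.
Word 1 cannot be C — rule 1 would then fail for every completion. It is A.
Word 2 cannot be R — rule 1 would then fail for every completion. It is A.
Word 4 cannot be C — rule 3 would then fail for every completion. It is R.
The unique satisfying tagging is: A A A R C A.
Rule-by-rule: rule 1 ok; rule 2 ok; rule 3 ok; rule 4 ok.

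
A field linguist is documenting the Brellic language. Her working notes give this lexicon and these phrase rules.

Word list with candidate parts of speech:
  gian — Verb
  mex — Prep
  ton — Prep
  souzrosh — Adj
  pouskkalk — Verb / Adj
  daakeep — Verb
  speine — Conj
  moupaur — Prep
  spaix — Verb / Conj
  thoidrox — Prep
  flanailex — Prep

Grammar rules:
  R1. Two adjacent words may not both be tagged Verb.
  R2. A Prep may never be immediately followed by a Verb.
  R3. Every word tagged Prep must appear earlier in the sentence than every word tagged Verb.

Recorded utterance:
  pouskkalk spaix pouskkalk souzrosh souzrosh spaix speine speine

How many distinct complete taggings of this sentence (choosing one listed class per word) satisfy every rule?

10

Candidates per position — 1:pouskkalk {Verb,Adj}; 2:spaix {Verb,Conj}; 3:pouskkalk {Verb,Adj}; 4:souzrosh {Adj}; 5:souzrosh {Adj}; 6:spaix {Verb,Conj}; 7:speine {Conj}; 8:speine {Conj}.
There are 16 candidate sequences in total.
Checking each against the rules leaves 10 sequences.
Count = 10.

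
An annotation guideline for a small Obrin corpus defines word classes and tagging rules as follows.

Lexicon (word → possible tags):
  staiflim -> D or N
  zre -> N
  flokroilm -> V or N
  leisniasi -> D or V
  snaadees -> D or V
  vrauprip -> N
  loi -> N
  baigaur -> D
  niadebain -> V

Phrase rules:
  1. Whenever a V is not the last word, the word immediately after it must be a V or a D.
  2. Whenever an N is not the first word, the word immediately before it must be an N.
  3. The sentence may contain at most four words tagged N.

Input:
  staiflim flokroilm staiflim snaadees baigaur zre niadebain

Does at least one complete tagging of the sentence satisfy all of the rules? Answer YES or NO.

Candidates per position — 1:staiflim {D,N}; 2:flokroilm {V,N}; 3:staiflim {D,N}; 4:snaadees {D,V}; 5:baigaur {D}; 6:zre {N}; 7:niadebain {V}.
Rule 2 cannot be satisfied by any choice of tags from the lexicon.
So there is no consistent tagging.

NO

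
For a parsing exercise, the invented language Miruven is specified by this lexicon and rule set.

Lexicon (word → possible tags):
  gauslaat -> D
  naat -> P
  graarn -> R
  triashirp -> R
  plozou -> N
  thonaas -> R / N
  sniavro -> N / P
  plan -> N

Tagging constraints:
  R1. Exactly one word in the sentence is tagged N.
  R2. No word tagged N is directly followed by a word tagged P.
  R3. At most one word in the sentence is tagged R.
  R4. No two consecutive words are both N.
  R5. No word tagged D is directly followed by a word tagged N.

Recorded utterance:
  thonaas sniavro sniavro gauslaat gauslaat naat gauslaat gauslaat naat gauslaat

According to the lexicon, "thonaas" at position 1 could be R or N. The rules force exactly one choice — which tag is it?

Candidates per position — 1:thonaas {R,N}; 2:sniavro {N,P}; 3:sniavro {N,P}; 4:gauslaat {D}; 5:gauslaat {D}; 6:naat {P}; 7:gauslaat {D}; 8:gauslaat {D}; 9:naat {P}; 10:gauslaat {D}.
Position 1: the remaining choice is settled jointly with positions 2, 3 — only R at position 1 is part of a tagging that satisfies every rule.
The unique satisfying tagging is: R P N D D P D D P D.
Check: rule 1 holds; rule 2 holds; rule 3 holds; rule 4 holds; rule 5 holds.

R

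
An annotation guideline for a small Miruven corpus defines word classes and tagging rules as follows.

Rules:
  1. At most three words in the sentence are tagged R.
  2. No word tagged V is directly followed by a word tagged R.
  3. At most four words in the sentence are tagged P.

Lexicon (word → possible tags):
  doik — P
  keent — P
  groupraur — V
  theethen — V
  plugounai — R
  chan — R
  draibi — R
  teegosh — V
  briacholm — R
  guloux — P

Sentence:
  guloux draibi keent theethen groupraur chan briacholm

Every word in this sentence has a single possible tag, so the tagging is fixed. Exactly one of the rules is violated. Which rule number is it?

Fixed tagging: P R P V V R R.
Rule check: R1 ok, R2 fails, R3 ok.
Only rule 2 fails.

2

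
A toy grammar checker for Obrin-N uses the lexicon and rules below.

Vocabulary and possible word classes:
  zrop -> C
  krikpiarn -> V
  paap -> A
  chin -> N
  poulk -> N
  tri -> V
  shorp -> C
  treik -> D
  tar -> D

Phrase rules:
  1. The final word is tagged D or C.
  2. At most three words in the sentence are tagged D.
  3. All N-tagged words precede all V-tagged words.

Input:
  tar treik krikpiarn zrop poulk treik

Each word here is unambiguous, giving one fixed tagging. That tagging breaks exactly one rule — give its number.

Fixed tagging: D D V C N D.
Checking each rule: R1 ✓, R2 ✓, R3 ✗.
Only rule 3 fails.

3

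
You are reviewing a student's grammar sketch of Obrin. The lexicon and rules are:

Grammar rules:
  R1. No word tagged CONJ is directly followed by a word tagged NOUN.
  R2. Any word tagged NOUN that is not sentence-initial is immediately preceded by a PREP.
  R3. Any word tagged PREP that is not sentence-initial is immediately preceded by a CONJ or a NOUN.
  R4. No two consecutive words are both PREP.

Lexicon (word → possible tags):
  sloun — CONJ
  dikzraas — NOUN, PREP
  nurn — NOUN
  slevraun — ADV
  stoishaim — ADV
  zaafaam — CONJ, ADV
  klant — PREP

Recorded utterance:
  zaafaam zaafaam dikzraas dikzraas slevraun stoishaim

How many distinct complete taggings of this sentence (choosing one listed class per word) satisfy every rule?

2

Candidates per position — 1:zaafaam {CONJ,ADV}; 2:zaafaam {CONJ,ADV}; 3:dikzraas {NOUN,PREP}; 4:dikzraas {NOUN,PREP}; 5:slevraun {ADV}; 6:stoishaim {ADV}.
There are 16 candidate sequences in total.
The sequences that satisfy every rule: CONJ CONJ PREP NOUN ADV ADV; ADV CONJ PREP NOUN ADV ADV.
Count = 2.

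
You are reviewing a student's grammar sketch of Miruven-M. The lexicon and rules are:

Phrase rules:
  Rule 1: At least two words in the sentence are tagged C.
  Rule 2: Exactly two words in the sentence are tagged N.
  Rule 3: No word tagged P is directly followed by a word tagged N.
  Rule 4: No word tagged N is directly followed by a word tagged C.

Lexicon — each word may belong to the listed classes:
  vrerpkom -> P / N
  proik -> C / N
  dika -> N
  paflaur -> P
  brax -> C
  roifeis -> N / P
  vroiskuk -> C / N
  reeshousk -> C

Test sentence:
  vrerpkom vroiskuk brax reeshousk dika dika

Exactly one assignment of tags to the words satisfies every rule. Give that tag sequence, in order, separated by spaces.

P C C C N N

Candidates per position — 1:vrerpkom {P,N}; 2:vroiskuk {C,N}; 3:brax {C}; 4:reeshousk {C}; 5:dika {N}; 6:dika {N}.
Position 1: tagging it N would leave rule 2 unsatisfiable, so it must be P.
Position 2: tagging it N would leave rule 2 unsatisfiable, so it must be C.
So the tagging must be: P C C C N N.
Rule-by-rule: rule 1 ✓; rule 2 ✓; rule 3 ✓; rule 4 ✓.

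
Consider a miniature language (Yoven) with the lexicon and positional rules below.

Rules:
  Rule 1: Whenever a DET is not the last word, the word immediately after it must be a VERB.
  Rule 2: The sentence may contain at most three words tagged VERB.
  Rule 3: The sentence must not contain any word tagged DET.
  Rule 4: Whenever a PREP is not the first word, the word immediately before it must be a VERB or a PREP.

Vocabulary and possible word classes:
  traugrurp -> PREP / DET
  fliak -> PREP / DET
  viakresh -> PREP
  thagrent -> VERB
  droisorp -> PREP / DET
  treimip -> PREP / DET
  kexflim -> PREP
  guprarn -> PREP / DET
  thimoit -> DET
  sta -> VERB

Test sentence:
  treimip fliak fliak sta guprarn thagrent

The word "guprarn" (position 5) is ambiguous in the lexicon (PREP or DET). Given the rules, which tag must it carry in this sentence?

Candidates per position — 1:treimip {PREP,DET}; 2:fliak {PREP,DET}; 3:fliak {PREP,DET}; 4:sta {VERB}; 5:guprarn {PREP,DET}; 6:thagrent {VERB}.
If word 1 were DET, no tagging could satisfy rule 1; so word 1 is PREP.
If word 2 were DET, no tagging could satisfy rule 1; so word 2 is PREP.
If word 3 were DET, no tagging could satisfy rule 3; so word 3 is PREP.
If word 5 were DET, no tagging could satisfy rule 3; so word 5 is PREP.
The unique satisfying tagging is: PREP PREP PREP VERB PREP VERB.
Rule-by-rule: rule 1 satisfied; rule 2 satisfied; rule 3 satisfied; rule 4 satisfied.

PREP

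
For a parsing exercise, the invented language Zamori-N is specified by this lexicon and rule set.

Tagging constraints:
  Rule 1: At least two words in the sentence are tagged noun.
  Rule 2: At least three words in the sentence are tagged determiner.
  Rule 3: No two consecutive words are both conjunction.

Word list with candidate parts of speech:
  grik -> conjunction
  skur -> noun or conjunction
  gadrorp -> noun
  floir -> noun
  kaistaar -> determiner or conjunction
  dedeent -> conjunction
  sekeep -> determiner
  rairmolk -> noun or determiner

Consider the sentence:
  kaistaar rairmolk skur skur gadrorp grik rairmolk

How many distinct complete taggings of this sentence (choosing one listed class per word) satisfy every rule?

3

Candidates per position — 1:kaistaar {determiner,conjunction}; 2:rairmolk {noun,determiner}; 3:skur {noun,conjunction}; 4:skur {noun,conjunction}; 5:gadrorp {noun}; 6:grik {conjunction}; 7:rairmolk {noun,determiner}.
There are 32 candidate sequences in total.
The sequences that satisfy every rule: determiner determiner noun noun noun conjunction determiner; determiner determiner noun conjunction noun conjunction determiner; determiner determiner conjunction noun noun conjunction determiner.
Count = 3.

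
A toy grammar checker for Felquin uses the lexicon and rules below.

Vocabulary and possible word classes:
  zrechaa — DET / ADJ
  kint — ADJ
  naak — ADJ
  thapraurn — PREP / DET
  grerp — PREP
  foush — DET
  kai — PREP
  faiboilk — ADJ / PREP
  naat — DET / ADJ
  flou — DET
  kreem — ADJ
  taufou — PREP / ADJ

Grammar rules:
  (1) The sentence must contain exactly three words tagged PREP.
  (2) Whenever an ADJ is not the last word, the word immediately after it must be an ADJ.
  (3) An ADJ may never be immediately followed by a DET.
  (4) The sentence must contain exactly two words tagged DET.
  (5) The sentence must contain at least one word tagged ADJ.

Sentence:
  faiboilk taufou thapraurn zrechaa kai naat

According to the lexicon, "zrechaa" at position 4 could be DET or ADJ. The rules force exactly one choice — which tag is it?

Candidates per position — 1:faiboilk {ADJ,PREP}; 2:taufou {PREP,ADJ}; 3:thapraurn {PREP,DET}; 4:zrechaa {DET,ADJ}; 5:kai {PREP}; 6:naat {DET,ADJ}.
At position 1, choosing ADJ makes rule 2 impossible to satisfy; hence PREP.
At position 2, choosing ADJ makes rule 2 impossible to satisfy; hence PREP.
At position 3, choosing PREP makes rule 1 impossible to satisfy; hence DET.
At position 4, choosing ADJ makes rule 2 impossible to satisfy; hence DET.
At position 6, choosing DET makes rule 4 impossible to satisfy; hence ADJ.
So the tagging must be: PREP PREP DET DET PREP ADJ.
Check: rule 1 ok; rule 2 ok; rule 3 ok; rule 4 ok; rule 5 ok.

DET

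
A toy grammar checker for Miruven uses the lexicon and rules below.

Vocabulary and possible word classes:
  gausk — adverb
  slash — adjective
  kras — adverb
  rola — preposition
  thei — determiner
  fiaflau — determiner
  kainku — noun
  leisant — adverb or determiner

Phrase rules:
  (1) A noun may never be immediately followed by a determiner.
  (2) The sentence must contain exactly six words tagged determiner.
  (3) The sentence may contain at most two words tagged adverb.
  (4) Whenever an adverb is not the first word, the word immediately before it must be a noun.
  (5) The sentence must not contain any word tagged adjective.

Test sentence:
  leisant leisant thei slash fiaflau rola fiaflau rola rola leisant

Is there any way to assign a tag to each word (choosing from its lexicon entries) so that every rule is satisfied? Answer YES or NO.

NO

Candidates per position — 1:leisant {adverb,determiner}; 2:leisant {adverb,determiner}; 3:thei {determiner}; 4:slash {adjective}; 5:fiaflau {determiner}; 6:rola {preposition}; 7:fiaflau {determiner}; 8:rola {preposition}; 9:rola {preposition}; 10:leisant {adverb,determiner}.
Rule 5 cannot be satisfied by any choice of tags from the lexicon.
So there is no consistent tagging.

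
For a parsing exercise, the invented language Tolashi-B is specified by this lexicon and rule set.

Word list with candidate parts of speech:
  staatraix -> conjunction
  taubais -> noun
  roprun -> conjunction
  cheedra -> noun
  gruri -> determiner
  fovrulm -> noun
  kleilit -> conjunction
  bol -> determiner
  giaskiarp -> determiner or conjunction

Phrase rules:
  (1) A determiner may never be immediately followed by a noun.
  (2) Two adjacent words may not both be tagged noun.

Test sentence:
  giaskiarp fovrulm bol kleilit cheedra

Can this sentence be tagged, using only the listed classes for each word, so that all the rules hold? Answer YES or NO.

YES

Candidates per position — 1:giaskiarp {determiner,conjunction}; 2:fovrulm {noun}; 3:bol {determiner}; 4:kleilit {conjunction}; 5:cheedra {noun}.
One satisfying assignment: conjunction noun determiner conjunction noun.
Checking: rule 1 satisfied; rule 2 satisfied.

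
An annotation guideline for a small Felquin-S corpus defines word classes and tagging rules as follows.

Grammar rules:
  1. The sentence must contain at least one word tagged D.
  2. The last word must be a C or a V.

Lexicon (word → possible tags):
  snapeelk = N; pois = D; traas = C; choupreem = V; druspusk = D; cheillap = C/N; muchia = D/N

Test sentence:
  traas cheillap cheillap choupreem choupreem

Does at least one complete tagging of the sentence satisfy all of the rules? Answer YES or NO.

NO

Candidates per position — 1:traas {C}; 2:cheillap {C,N}; 3:cheillap {C,N}; 4:choupreem {V}; 5:choupreem {V}.
Rule 1 cannot be satisfied by any choice of tags from the lexicon.
So there is no consistent tagging.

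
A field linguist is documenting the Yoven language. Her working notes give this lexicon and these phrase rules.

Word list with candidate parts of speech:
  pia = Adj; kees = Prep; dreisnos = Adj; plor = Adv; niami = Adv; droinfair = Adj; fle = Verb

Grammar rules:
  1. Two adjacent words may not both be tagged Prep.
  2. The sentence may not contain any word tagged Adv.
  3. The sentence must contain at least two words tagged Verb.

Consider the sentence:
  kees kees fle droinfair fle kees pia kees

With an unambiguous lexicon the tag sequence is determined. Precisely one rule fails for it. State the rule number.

Fixed tagging: Prep Prep Verb Adj Verb Prep Adj Prep.
Rule check: R1 fails, R2 ok, R3 ok.
Only rule 1 fails.

1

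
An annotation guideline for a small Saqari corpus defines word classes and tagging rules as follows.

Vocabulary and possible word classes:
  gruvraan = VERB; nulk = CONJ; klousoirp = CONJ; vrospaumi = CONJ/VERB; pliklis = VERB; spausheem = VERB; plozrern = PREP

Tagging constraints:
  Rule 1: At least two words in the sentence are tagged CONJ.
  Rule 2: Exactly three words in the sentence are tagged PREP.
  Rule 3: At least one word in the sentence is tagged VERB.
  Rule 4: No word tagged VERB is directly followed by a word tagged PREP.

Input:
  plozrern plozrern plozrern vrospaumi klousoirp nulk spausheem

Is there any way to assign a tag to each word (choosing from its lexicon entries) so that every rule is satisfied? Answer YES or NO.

YES

Candidates per position — 1:plozrern {PREP}; 2:plozrern {PREP}; 3:plozrern {PREP}; 4:vrospaumi {CONJ,VERB}; 5:klousoirp {CONJ}; 6:nulk {CONJ}; 7:spausheem {VERB}.
One satisfying assignment: PREP PREP PREP CONJ CONJ CONJ VERB.
Verifying each rule — rule 1 holds; rule 2 holds; rule 3 holds; rule 4 holds.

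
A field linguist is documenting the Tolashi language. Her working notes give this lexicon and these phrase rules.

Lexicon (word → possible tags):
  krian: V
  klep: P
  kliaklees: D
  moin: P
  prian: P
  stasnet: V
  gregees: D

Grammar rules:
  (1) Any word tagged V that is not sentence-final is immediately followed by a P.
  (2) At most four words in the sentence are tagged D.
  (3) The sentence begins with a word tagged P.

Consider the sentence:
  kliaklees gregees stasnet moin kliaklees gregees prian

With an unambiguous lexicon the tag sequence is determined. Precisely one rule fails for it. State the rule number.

Fixed tagging: D D V P D D P.
Applying the rules: R1 pass, R2 pass, R3 fail.
Only rule 3 fails.

3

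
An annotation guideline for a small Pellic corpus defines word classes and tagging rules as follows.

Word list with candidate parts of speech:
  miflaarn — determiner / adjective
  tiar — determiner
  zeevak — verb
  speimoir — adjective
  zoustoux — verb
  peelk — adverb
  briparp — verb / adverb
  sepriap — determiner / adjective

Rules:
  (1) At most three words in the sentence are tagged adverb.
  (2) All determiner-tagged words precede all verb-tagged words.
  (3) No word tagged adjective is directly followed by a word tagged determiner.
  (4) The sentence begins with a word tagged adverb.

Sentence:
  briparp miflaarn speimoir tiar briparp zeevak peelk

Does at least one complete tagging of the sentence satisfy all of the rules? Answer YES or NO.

Candidates per position — 1:briparp {verb,adverb}; 2:miflaarn {determiner,adjective}; 3:speimoir {adjective}; 4:tiar {determiner}; 5:briparp {verb,adverb}; 6:zeevak {verb}; 7:peelk {adverb}.
Rule 3 cannot be satisfied by any choice of tags from the lexicon.
So there is no consistent tagging.

NO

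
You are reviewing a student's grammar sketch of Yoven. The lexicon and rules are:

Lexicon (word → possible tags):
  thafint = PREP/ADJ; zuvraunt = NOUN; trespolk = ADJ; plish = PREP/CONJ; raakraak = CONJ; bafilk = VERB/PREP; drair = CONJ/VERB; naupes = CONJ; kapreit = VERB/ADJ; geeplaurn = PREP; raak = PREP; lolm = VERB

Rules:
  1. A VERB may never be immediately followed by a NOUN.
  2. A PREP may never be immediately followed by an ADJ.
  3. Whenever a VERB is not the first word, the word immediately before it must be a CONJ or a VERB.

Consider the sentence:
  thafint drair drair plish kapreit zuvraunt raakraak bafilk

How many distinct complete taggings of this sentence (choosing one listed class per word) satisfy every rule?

Candidates per position — 1:thafint {PREP,ADJ}; 2:drair {CONJ,VERB}; 3:drair {CONJ,VERB}; 4:plish {PREP,CONJ}; 5:kapreit {VERB,ADJ}; 6:zuvraunt {NOUN}; 7:raakraak {CONJ}; 8:bafilk {VERB,PREP}.
There are 64 candidate sequences in total.
Checking each against the rules leaves 8 sequences.
Count = 8.

8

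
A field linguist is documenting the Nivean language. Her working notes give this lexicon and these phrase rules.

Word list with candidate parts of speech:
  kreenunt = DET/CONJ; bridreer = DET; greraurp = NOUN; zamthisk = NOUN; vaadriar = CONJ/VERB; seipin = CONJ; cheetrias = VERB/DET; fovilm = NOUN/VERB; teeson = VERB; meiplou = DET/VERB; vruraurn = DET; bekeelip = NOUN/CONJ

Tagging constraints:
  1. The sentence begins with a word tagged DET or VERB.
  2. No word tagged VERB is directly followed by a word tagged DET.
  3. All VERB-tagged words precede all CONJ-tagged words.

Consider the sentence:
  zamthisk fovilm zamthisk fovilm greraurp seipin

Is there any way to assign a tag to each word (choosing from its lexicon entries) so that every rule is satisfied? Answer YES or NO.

NO

Candidates per position — 1:zamthisk {NOUN}; 2:fovilm {NOUN,VERB}; 3:zamthisk {NOUN}; 4:fovilm {NOUN,VERB}; 5:greraurp {NOUN}; 6:seipin {CONJ}.
Rule 1 cannot be satisfied by any choice of tags from the lexicon.
So there is no consistent tagging.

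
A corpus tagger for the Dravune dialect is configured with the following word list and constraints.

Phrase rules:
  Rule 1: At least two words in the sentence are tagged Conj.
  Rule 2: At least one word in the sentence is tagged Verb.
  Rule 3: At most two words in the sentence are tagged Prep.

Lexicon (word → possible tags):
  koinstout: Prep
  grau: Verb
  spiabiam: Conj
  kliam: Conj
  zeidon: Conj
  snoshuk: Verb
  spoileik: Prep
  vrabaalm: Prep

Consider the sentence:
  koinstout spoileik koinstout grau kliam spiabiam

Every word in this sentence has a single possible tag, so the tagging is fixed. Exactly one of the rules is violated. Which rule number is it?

Fixed tagging: Prep Prep Prep Verb Conj Conj.
Checking each rule: R1 holds, R2 holds, R3 violated.
Only rule 3 fails.

3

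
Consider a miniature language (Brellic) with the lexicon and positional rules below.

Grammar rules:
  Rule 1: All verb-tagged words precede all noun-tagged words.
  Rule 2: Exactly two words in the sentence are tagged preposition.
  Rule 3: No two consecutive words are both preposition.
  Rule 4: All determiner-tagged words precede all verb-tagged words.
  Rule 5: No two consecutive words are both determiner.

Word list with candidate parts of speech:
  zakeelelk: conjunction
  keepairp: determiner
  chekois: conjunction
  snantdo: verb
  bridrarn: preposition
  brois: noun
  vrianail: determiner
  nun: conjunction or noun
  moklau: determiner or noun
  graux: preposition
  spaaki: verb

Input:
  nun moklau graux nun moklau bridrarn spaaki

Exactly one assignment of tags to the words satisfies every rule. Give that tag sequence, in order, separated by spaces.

conjunction determiner preposition conjunction determiner preposition verb

Candidates per position — 1:nun {conjunction,noun}; 2:moklau {determiner,noun}; 3:graux {preposition}; 4:nun {conjunction,noun}; 5:moklau {determiner,noun}; 6:bridrarn {preposition}; 7:spaaki {verb}.
Word 1 cannot be noun — rule 1 would then fail for every completion. It is conjunction.
Word 2 cannot be noun — rule 1 would then fail for every completion. It is determiner.
Word 4 cannot be noun — rule 1 would then fail for every completion. It is conjunction.
Word 5 cannot be noun — rule 1 would then fail for every completion. It is determiner.
That leaves exactly one tagging: conjunction determiner preposition conjunction determiner preposition verb.
Verifying each rule — rule 1 holds; rule 2 holds; rule 3 holds; rule 4 holds; rule 5 holds.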